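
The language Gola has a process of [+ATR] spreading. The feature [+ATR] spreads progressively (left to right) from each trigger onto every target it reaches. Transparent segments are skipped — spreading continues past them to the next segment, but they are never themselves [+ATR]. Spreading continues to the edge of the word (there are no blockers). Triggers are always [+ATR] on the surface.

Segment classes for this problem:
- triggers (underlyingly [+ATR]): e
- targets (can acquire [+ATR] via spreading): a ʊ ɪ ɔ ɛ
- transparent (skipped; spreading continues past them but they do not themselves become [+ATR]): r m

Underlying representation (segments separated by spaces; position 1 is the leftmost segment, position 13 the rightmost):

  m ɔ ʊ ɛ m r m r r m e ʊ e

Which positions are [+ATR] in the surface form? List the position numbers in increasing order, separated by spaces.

From /e/ at 11 rightward: 12 /ʊ/ → [+ATR]; 13 /e/ is itself a trigger — this domain ends here.
From /e/ at 13 rightward: word edge.
Targets with no active source: positions 2 3 4 stay [-ATR].

11 12 13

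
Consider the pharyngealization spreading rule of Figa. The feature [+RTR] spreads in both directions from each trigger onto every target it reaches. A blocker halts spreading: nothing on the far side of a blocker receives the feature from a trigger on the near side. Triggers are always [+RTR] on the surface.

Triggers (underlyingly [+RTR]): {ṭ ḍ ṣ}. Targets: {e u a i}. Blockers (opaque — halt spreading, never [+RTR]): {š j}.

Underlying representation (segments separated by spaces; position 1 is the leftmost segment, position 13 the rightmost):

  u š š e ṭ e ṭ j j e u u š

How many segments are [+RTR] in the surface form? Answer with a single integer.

4

From /ṭ/ at 5 rightward: 6 /e/ → [+RTR]; 7 /ṭ/ is itself a trigger — this domain ends here.
From /ṭ/ at 5 leftward: 4 /e/ → [+RTR]; 3 /š/ blocks.
From /ṭ/ at 7 rightward: 8 /j/ blocks.
From /ṭ/ at 7 leftward: 6 /e/ → [+RTR]; 5 /ṭ/ is itself a trigger — this domain ends here.
Targets with no active source: positions 1 10 11 12 stay [-emphatic].
[+RTR] positions on the surface: 4 5 6 7.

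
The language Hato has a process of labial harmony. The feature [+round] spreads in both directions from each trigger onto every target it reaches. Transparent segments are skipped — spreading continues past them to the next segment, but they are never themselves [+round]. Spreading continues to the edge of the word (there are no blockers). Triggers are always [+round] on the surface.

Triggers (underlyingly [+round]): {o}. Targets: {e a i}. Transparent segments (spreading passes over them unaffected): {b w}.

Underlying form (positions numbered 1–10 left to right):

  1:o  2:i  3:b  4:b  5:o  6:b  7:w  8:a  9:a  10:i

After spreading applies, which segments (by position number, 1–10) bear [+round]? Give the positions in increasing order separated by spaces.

From /o/ at 1 rightward: 2 /i/ → [+round]; 3 /b/ transparent; 4 /b/ transparent; 5 /o/ is itself a trigger — this domain ends here.
From /o/ at 1 leftward: word edge.
From /o/ at 5 rightward: 6 /b/ transparent; 7 /w/ transparent; 8 /a/ → [+round]; 9 /a/ → [+round]; 10 /i/ → [+round]; word edge.
From /o/ at 5 leftward: 4 /b/ transparent; 3 /b/ transparent; 2 /i/ → [+round]; 1 /o/ is itself a trigger — this domain ends here.

1 2 5 8 9 10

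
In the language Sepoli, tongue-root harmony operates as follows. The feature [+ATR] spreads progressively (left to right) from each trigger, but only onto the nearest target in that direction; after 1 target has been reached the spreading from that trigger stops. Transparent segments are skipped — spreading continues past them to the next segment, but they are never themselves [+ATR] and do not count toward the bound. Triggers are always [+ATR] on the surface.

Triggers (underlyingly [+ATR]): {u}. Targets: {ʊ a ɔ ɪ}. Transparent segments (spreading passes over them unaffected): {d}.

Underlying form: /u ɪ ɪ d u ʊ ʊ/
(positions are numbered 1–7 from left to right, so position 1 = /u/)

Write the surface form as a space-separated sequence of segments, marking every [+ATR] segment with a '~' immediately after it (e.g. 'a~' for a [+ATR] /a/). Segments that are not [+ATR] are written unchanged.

From /u/ at 1 rightward: 2 /ɪ/ → [+ATR]; bound reached.
From /u/ at 5 rightward: 6 /ʊ/ → [+ATR]; bound reached.
Targets with no active source: positions 3 7 stay [-ATR].
[+ATR] positions on the surface: 1 2 5 6.

u~ ɪ~ ɪ d u~ ʊ~ ʊ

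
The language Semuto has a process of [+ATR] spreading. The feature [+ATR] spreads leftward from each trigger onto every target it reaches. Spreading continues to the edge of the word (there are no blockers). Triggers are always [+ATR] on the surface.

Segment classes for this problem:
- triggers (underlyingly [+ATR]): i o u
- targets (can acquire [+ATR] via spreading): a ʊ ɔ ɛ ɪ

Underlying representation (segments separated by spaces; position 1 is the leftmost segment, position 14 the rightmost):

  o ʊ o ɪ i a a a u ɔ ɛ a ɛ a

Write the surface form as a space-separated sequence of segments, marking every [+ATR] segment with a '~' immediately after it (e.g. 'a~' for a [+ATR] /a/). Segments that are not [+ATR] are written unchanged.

From /o/ at 1 leftward: word edge.
From /o/ at 3 leftward: 2 /ʊ/ → [+ATR]; 1 /o/ is itself a trigger — this domain ends here.
From /i/ at 5 leftward: 4 /ɪ/ → [+ATR]; 3 /o/ is itself a trigger — this domain ends here.
From /u/ at 9 leftward: 8 /a/ → [+ATR]; 7 /a/ → [+ATR]; 6 /a/ → [+ATR]; 5 /i/ is itself a trigger — this domain ends here.
Targets with no active source: positions 10 11 12 13 14 stay [-ATR].
[+ATR] positions on the surface: 1 2 3 4 5 6 7 8 9.

o~ ʊ~ o~ ɪ~ i~ a~ a~ a~ u~ ɔ ɛ a ɛ a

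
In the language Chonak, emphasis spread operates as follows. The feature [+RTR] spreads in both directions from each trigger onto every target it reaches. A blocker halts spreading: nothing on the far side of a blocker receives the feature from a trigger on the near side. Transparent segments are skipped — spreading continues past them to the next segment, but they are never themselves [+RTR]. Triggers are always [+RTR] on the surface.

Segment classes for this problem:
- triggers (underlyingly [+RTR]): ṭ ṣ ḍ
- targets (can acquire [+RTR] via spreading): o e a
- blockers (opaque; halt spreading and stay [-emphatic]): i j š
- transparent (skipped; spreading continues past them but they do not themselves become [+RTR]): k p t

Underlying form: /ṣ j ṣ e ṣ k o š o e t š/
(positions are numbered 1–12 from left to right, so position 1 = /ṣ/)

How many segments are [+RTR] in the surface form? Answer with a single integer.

5

From /ṣ/ at 1 rightward: 2 /j/ blocks.
From /ṣ/ at 1 leftward: word edge.
From /ṣ/ at 3 rightward: 4 /e/ → [+RTR]; 5 /ṣ/ is itself a trigger — this domain ends here.
From /ṣ/ at 3 leftward: 2 /j/ blocks.
From /ṣ/ at 5 rightward: 6 /k/ transparent; 7 /o/ → [+RTR]; 8 /š/ blocks.
From /ṣ/ at 5 leftward: 4 /e/ → [+RTR]; 3 /ṣ/ is itself a trigger — this domain ends here.
Targets with no active source: positions 9 10 stay [-emphatic].
[+RTR] positions on the surface: 1 3 4 5 7.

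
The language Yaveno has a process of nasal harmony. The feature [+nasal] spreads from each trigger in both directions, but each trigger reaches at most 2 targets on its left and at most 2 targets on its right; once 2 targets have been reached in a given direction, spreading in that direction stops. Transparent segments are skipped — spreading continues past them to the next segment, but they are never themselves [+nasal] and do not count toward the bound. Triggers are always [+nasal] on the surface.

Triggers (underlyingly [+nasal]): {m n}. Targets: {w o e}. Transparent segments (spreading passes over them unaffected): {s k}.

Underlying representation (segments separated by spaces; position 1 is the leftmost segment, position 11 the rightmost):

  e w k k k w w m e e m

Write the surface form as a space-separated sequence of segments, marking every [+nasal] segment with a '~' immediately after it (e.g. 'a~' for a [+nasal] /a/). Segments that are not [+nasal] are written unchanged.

e w k k k w~ w~ m~ e~ e~ m~

From /m/ at 8 rightward: 9 /e/ → [+nasal]; 10 /e/ → [+nasal]; bound reached.
From /m/ at 8 leftward: 7 /w/ → [+nasal]; 6 /w/ → [+nasal]; bound reached.
From /m/ at 11 rightward: word edge.
From /m/ at 11 leftward: 10 /e/ → [+nasal]; 9 /e/ → [+nasal]; bound reached.
Targets with no active source: positions 1 2 stay [-nasal].
[+nasal] positions on the surface: 6 7 8 9 10 11.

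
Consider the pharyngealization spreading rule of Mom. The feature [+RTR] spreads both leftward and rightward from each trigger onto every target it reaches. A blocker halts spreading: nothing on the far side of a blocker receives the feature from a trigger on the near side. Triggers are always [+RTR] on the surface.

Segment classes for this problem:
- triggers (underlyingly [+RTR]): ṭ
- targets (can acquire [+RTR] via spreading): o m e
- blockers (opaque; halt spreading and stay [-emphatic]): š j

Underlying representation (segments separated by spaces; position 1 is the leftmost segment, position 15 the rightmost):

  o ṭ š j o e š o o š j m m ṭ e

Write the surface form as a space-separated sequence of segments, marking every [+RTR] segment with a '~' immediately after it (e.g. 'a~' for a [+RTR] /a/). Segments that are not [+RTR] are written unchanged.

o~ ṭ~ š j o e š o o š j m~ m~ ṭ~ e~

From /ṭ/ at 2 rightward: 3 /š/ blocks.
From /ṭ/ at 2 leftward: 1 /o/ → [+RTR]; word edge.
From /ṭ/ at 14 rightward: 15 /e/ → [+RTR]; word edge.
From /ṭ/ at 14 leftward: 13 /m/ → [+RTR]; 12 /m/ → [+RTR]; 11 /j/ blocks.
Targets with no active source: positions 5 6 8 9 stay [-emphatic].
[+RTR] positions on the surface: 1 2 12 13 14 15.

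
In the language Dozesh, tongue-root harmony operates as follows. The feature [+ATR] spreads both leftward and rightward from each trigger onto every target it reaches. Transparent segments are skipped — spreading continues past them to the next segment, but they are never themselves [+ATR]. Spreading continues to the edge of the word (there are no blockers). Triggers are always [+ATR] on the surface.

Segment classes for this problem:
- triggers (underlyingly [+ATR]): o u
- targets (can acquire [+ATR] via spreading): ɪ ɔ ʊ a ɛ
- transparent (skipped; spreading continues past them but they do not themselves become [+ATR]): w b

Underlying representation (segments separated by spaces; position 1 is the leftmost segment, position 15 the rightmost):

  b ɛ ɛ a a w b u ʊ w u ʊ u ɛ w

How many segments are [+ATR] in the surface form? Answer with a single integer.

10

From /u/ at 8 rightward: 9 /ʊ/ → [+ATR]; 10 /w/ transparent; 11 /u/ is itself a trigger — this domain ends here.
From /u/ at 8 leftward: 7 /b/ transparent; 6 /w/ transparent; 5 /a/ → [+ATR]; 4 /a/ → [+ATR]; 3 /ɛ/ → [+ATR]; 2 /ɛ/ → [+ATR]; 1 /b/ transparent; word edge.
From /u/ at 11 rightward: 12 /ʊ/ → [+ATR]; 13 /u/ is itself a trigger — this domain ends here.
From /u/ at 11 leftward: 10 /w/ transparent; 9 /ʊ/ → [+ATR]; 8 /u/ is itself a trigger — this domain ends here.
From /u/ at 13 rightward: 14 /ɛ/ → [+ATR]; 15 /w/ transparent; word edge.
From /u/ at 13 leftward: 12 /ʊ/ → [+ATR]; 11 /u/ is itself a trigger — this domain ends here.
[+ATR] positions on the surface: 2 3 4 5 8 9 11 12 13 14.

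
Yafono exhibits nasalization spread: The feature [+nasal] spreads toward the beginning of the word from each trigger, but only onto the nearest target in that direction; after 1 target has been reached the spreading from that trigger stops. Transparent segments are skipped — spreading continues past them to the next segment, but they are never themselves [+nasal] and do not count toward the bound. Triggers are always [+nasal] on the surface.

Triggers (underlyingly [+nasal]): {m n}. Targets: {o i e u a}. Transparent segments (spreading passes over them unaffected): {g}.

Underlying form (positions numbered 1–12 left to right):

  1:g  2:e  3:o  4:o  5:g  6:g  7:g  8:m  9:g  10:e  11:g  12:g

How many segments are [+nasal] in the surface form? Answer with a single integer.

From /m/ at 8 leftward: 7 /g/ transparent; 6 /g/ transparent; 5 /g/ transparent; 4 /o/ → [+nasal]; bound reached.
Targets with no active source: positions 2 3 10 stay [-nasal].
[+nasal] positions on the surface: 4 8.

2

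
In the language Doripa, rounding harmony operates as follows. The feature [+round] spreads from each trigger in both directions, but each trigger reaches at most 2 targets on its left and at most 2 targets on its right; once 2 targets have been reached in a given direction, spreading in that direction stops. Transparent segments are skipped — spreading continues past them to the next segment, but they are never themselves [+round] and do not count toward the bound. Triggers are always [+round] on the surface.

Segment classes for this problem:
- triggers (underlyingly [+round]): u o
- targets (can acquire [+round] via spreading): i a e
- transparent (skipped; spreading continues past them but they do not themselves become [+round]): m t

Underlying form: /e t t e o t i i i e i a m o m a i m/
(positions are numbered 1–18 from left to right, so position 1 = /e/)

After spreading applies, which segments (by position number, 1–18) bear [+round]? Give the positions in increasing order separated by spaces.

1 4 5 7 8 11 12 14 16 17

From /o/ at 5 rightward: 6 /t/ transparent; 7 /i/ → [+round]; 8 /i/ → [+round]; bound reached.
From /o/ at 5 leftward: 4 /e/ → [+round]; 3 /t/ transparent; 2 /t/ transparent; 1 /e/ → [+round]; bound reached.
From /o/ at 14 rightward: 15 /m/ transparent; 16 /a/ → [+round]; 17 /i/ → [+round]; bound reached.
From /o/ at 14 leftward: 13 /m/ transparent; 12 /a/ → [+round]; 11 /i/ → [+round]; bound reached.
Targets with no active source: positions 9 10 stay [-round].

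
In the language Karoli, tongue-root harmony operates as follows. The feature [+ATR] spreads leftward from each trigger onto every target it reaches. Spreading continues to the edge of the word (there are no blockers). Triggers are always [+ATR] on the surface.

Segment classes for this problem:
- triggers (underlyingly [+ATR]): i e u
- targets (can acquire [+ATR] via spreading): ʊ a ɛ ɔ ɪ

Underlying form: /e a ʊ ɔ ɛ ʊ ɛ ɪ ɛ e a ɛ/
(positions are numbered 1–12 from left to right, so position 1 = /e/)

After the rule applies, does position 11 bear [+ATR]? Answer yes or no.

no

From /e/ at 1 leftward: word edge.
From /e/ at 10 leftward: 9 /ɛ/ → [+ATR]; 8 /ɪ/ → [+ATR]; 7 /ɛ/ → [+ATR]; 6 /ʊ/ → [+ATR]; 5 /ɛ/ → [+ATR]; 4 /ɔ/ → [+ATR]; 3 /ʊ/ → [+ATR]; 2 /a/ → [+ATR]; 1 /e/ is itself a trigger — this domain ends here.
Targets with no active source: positions 11 12 stay [-ATR].
[+ATR] positions on the surface: 1 2 3 4 5 6 7 8 9 10.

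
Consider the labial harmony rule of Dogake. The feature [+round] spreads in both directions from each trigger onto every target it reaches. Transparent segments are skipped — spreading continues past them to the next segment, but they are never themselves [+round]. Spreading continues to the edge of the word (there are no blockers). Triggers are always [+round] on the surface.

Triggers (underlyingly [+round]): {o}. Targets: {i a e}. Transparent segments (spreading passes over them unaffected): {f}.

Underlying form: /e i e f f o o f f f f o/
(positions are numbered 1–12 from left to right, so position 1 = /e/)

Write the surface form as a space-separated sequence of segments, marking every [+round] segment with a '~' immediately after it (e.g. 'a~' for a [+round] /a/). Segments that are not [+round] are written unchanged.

From /o/ at 6 rightward: 7 /o/ is itself a trigger — this domain ends here.
From /o/ at 6 leftward: 5 /f/ transparent; 4 /f/ transparent; 3 /e/ → [+round]; 2 /i/ → [+round]; 1 /e/ → [+round]; word edge.
From /o/ at 7 rightward: 8 /f/ transparent; 9 /f/ transparent; 10 /f/ transparent; 11 /f/ transparent; 12 /o/ is itself a trigger — this domain ends here.
From /o/ at 7 leftward: 6 /o/ is itself a trigger — this domain ends here.
From /o/ at 12 rightward: word edge.
From /o/ at 12 leftward: 11 /f/ transparent; 10 /f/ transparent; 9 /f/ transparent; 8 /f/ transparent; 7 /o/ is itself a trigger — this domain ends here.
[+round] positions on the surface: 1 2 3 6 7 12.

e~ i~ e~ f f o~ o~ f f f f o~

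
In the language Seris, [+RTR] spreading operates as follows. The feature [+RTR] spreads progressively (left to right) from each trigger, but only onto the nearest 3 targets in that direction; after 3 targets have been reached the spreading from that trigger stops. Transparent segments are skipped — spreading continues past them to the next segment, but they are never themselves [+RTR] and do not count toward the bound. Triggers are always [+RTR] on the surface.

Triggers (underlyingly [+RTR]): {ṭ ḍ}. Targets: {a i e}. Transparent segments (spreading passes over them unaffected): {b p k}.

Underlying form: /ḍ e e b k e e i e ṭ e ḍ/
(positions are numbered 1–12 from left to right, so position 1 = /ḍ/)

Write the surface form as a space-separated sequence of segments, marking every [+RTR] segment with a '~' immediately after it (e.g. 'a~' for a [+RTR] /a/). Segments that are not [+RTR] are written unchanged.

From /ḍ/ at 1 rightward: 2 /e/ → [+RTR]; 3 /e/ → [+RTR]; 4 /b/ transparent; 5 /k/ transparent; 6 /e/ → [+RTR]; bound reached.
From /ṭ/ at 10 rightward: 11 /e/ → [+RTR]; 12 /ḍ/ is itself a trigger — this domain ends here.
From /ḍ/ at 12 rightward: word edge.
Targets with no active source: positions 7 8 9 stay [-emphatic].
[+RTR] positions on the surface: 1 2 3 6 10 11 12.

ḍ~ e~ e~ b k e~ e i e ṭ~ e~ ḍ~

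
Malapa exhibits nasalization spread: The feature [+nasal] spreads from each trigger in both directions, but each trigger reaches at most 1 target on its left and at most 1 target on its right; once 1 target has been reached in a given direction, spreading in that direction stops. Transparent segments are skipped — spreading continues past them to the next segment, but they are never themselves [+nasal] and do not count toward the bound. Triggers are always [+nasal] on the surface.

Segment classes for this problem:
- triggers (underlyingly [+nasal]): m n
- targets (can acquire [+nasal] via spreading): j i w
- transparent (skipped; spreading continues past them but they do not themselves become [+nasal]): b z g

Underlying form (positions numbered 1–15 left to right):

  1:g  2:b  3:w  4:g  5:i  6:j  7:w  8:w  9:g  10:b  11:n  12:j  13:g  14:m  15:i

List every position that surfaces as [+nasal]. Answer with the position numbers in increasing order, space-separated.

From /n/ at 11 rightward: 12 /j/ → [+nasal]; bound reached.
From /n/ at 11 leftward: 10 /b/ transparent; 9 /g/ transparent; 8 /w/ → [+nasal]; bound reached.
From /m/ at 14 rightward: 15 /i/ → [+nasal]; bound reached.
From /m/ at 14 leftward: 13 /g/ transparent; 12 /j/ → [+nasal]; bound reached.
Targets with no active source: positions 3 5 6 7 stay [-nasal].

8 11 12 14 15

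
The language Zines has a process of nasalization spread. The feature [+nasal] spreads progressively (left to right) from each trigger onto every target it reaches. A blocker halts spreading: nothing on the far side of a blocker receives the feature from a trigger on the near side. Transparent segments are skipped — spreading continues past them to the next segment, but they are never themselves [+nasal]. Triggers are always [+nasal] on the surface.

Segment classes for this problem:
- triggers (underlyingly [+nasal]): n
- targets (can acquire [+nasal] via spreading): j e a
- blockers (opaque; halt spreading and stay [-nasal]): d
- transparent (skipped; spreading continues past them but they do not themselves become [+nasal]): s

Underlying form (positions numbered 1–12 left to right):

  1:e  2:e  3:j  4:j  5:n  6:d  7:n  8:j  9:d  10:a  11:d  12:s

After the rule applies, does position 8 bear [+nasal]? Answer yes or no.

yes

From /n/ at 5 rightward: 6 /d/ blocks.
From /n/ at 7 rightward: 8 /j/ → [+nasal]; 9 /d/ blocks.
Targets with no active source: positions 1 2 3 4 10 stay [-nasal].
[+nasal] positions on the surface: 5 7 8.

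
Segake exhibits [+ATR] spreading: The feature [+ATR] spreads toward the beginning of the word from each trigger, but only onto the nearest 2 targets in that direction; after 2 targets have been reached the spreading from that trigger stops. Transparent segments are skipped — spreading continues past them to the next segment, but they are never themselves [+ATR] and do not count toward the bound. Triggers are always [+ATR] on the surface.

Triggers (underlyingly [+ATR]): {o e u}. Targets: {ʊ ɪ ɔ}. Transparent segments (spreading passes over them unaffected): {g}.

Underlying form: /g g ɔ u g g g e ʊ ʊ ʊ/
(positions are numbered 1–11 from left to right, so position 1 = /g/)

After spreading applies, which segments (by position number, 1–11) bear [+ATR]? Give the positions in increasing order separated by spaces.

From /u/ at 4 leftward: 3 /ɔ/ → [+ATR]; 2 /g/ transparent; 1 /g/ transparent; word edge.
From /e/ at 8 leftward: 7 /g/ transparent; 6 /g/ transparent; 5 /g/ transparent; 4 /u/ is itself a trigger — this domain ends here.
Targets with no active source: positions 9 10 11 stay [-ATR].

3 4 8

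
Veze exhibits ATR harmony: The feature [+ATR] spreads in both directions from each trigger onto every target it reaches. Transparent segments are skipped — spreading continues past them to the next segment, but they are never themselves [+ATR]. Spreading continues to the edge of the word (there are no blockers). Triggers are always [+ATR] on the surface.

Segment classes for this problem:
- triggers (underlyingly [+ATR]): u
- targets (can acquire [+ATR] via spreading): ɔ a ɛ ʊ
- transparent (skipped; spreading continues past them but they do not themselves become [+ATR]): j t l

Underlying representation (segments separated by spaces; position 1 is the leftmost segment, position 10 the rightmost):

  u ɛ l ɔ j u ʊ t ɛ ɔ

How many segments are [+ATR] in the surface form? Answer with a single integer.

From /u/ at 1 rightward: 2 /ɛ/ → [+ATR]; 3 /l/ transparent; 4 /ɔ/ → [+ATR]; 5 /j/ transparent; 6 /u/ is itself a trigger — this domain ends here.
From /u/ at 1 leftward: word edge.
From /u/ at 6 rightward: 7 /ʊ/ → [+ATR]; 8 /t/ transparent; 9 /ɛ/ → [+ATR]; 10 /ɔ/ → [+ATR]; word edge.
From /u/ at 6 leftward: 5 /j/ transparent; 4 /ɔ/ → [+ATR]; 3 /l/ transparent; 2 /ɛ/ → [+ATR]; 1 /u/ is itself a trigger — this domain ends here.
[+ATR] positions on the surface: 1 2 4 6 7 9 10.

7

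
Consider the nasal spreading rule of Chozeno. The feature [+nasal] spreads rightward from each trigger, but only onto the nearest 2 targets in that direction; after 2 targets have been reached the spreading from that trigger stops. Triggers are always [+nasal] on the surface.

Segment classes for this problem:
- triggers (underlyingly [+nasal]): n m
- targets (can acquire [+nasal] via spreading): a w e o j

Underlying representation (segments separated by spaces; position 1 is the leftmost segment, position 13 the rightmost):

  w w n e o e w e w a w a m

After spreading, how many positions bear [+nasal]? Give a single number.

From /n/ at 3 rightward: 4 /e/ → [+nasal]; 5 /o/ → [+nasal]; bound reached.
From /m/ at 13 rightward: word edge.
Targets with no active source: positions 1 2 6 7 8 9 10 11 12 stay [-nasal].
[+nasal] positions on the surface: 3 4 5 13.

4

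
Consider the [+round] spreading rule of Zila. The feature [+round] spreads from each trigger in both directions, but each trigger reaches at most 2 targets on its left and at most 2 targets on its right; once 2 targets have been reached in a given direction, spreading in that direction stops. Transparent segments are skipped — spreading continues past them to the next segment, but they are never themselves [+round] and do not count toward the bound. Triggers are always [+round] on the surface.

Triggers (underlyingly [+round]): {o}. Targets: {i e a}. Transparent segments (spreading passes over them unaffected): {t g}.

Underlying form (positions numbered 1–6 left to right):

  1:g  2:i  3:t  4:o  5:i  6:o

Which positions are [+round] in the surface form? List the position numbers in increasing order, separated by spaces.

From /o/ at 4 rightward: 5 /i/ → [+round]; 6 /o/ is itself a trigger — this domain ends here.
From /o/ at 4 leftward: 3 /t/ transparent; 2 /i/ → [+round]; 1 /g/ transparent; word edge.
From /o/ at 6 rightward: word edge.
From /o/ at 6 leftward: 5 /i/ → [+round]; 4 /o/ is itself a trigger — this domain ends here.

2 4 5 6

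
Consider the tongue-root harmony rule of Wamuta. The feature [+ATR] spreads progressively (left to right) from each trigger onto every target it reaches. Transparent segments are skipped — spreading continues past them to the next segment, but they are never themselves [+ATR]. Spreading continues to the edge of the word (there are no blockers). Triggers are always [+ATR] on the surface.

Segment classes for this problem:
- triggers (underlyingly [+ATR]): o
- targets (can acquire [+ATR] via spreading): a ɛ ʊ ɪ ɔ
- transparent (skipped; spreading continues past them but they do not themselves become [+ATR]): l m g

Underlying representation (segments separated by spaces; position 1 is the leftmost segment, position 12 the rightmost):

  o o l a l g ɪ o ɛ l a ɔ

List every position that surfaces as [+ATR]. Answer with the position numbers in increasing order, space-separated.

From /o/ at 1 rightward: 2 /o/ is itself a trigger — this domain ends here.
From /o/ at 2 rightward: 3 /l/ transparent; 4 /a/ → [+ATR]; 5 /l/ transparent; 6 /g/ transparent; 7 /ɪ/ → [+ATR]; 8 /o/ is itself a trigger — this domain ends here.
From /o/ at 8 rightward: 9 /ɛ/ → [+ATR]; 10 /l/ transparent; 11 /a/ → [+ATR]; 12 /ɔ/ → [+ATR]; word edge.

1 2 4 7 8 9 11 12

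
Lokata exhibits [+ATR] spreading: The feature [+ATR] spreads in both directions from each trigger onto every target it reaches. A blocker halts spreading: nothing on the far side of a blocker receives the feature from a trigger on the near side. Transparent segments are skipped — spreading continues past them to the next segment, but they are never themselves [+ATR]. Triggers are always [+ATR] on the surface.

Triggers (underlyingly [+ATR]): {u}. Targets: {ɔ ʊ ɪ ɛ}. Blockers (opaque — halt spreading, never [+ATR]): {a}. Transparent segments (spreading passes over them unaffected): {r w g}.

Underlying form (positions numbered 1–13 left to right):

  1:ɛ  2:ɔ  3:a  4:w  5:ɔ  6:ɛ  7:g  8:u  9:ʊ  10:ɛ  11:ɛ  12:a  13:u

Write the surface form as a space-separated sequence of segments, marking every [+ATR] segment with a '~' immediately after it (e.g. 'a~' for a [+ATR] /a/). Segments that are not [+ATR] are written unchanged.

ɛ ɔ a w ɔ~ ɛ~ g u~ ʊ~ ɛ~ ɛ~ a u~

From /u/ at 8 rightward: 9 /ʊ/ → [+ATR]; 10 /ɛ/ → [+ATR]; 11 /ɛ/ → [+ATR]; 12 /a/ blocks.
From /u/ at 8 leftward: 7 /g/ transparent; 6 /ɛ/ → [+ATR]; 5 /ɔ/ → [+ATR]; 4 /w/ transparent; 3 /a/ blocks.
From /u/ at 13 rightward: word edge.
From /u/ at 13 leftward: 12 /a/ blocks.
Targets with no active source: positions 1 2 stay [-ATR].
[+ATR] positions on the surface: 5 6 8 9 10 11 13.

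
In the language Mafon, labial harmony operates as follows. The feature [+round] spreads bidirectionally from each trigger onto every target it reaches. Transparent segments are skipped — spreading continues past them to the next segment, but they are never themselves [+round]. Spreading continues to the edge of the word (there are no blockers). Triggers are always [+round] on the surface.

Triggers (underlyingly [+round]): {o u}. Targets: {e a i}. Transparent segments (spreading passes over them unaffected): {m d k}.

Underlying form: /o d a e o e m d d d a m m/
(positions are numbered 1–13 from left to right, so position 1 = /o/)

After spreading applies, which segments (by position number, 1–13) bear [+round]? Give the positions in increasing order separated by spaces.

1 3 4 5 6 11

From /o/ at 1 rightward: 2 /d/ transparent; 3 /a/ → [+round]; 4 /e/ → [+round]; 5 /o/ is itself a trigger — this domain ends here.
From /o/ at 1 leftward: word edge.
From /o/ at 5 rightward: 6 /e/ → [+round]; 7 /m/ transparent; 8 /d/ transparent; 9 /d/ transparent; 10 /d/ transparent; 11 /a/ → [+round]; 12 /m/ transparent; 13 /m/ transparent; word edge.
From /o/ at 5 leftward: 4 /e/ → [+round]; 3 /a/ → [+round]; 2 /d/ transparent; 1 /o/ is itself a trigger — this domain ends here.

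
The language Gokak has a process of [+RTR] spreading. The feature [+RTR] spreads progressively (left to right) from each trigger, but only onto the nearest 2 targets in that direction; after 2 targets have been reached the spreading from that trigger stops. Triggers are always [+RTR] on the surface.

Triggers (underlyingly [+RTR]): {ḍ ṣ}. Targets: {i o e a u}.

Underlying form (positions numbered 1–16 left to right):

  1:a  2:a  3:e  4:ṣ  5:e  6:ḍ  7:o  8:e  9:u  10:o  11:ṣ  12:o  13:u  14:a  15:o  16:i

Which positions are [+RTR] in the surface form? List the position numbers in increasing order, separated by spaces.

From /ṣ/ at 4 rightward: 5 /e/ → [+RTR]; 6 /ḍ/ is itself a trigger — this domain ends here.
From /ḍ/ at 6 rightward: 7 /o/ → [+RTR]; 8 /e/ → [+RTR]; bound reached.
From /ṣ/ at 11 rightward: 12 /o/ → [+RTR]; 13 /u/ → [+RTR]; bound reached.
Targets with no active source: positions 1 2 3 9 10 14 15 16 stay [-emphatic].

4 5 6 7 8 11 12 13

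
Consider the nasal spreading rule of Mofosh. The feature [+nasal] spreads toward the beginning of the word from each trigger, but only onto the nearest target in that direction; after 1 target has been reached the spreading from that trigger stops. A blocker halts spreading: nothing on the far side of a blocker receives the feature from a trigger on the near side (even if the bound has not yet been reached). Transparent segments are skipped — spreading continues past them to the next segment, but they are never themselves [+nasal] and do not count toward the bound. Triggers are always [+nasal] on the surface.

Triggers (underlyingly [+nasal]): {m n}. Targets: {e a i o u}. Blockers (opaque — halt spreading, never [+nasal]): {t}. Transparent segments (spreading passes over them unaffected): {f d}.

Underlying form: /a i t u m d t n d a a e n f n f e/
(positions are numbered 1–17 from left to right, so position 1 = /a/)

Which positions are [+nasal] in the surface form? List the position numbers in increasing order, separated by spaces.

From /m/ at 5 leftward: 4 /u/ → [+nasal]; bound reached.
From /n/ at 8 leftward: 7 /t/ blocks.
From /n/ at 13 leftward: 12 /e/ → [+nasal]; bound reached.
From /n/ at 15 leftward: 14 /f/ transparent; 13 /n/ is itself a trigger — this domain ends here.
Targets with no active source: positions 1 2 10 11 17 stay [-nasal].

4 5 8 12 13 15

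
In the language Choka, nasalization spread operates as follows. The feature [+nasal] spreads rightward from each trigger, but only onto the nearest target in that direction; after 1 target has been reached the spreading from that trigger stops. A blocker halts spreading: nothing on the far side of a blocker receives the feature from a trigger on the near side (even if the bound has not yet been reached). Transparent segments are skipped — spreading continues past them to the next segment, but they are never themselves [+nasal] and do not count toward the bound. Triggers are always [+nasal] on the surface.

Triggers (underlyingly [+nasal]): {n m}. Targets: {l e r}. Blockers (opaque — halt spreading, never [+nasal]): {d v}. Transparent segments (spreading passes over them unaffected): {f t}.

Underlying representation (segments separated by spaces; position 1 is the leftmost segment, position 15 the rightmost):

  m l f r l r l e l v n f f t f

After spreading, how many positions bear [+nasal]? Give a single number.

3

From /m/ at 1 rightward: 2 /l/ → [+nasal]; bound reached.
From /n/ at 11 rightward: 12 /f/ transparent; 13 /f/ transparent; 14 /t/ transparent; 15 /f/ transparent; word edge.
Targets with no active source: positions 4 5 6 7 8 9 stay [-nasal].
[+nasal] positions on the surface: 1 2 11.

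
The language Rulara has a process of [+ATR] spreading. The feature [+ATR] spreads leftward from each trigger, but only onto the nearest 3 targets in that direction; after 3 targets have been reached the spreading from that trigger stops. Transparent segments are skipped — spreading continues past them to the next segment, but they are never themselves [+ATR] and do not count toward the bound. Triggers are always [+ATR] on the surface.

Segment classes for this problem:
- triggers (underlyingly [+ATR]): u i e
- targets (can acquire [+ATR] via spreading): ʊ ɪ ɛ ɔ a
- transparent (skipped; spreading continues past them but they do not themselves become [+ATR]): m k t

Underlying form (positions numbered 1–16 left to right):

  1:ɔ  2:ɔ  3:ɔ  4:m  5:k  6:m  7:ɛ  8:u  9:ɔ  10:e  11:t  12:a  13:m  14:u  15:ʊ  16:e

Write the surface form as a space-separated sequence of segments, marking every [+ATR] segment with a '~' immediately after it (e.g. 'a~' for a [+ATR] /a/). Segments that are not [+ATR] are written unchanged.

ɔ ɔ~ ɔ~ m k m ɛ~ u~ ɔ~ e~ t a~ m u~ ʊ~ e~

From /u/ at 8 leftward: 7 /ɛ/ → [+ATR]; 6 /m/ transparent; 5 /k/ transparent; 4 /m/ transparent; 3 /ɔ/ → [+ATR]; 2 /ɔ/ → [+ATR]; bound reached.
From /e/ at 10 leftward: 9 /ɔ/ → [+ATR]; 8 /u/ is itself a trigger — this domain ends here.
From /u/ at 14 leftward: 13 /m/ transparent; 12 /a/ → [+ATR]; 11 /t/ transparent; 10 /e/ is itself a trigger — this domain ends here.
From /e/ at 16 leftward: 15 /ʊ/ → [+ATR]; 14 /u/ is itself a trigger — this domain ends here.
Target with no active source: position 1 stays [-ATR].
[+ATR] positions on the surface: 2 3 7 8 9 10 12 14 15 16.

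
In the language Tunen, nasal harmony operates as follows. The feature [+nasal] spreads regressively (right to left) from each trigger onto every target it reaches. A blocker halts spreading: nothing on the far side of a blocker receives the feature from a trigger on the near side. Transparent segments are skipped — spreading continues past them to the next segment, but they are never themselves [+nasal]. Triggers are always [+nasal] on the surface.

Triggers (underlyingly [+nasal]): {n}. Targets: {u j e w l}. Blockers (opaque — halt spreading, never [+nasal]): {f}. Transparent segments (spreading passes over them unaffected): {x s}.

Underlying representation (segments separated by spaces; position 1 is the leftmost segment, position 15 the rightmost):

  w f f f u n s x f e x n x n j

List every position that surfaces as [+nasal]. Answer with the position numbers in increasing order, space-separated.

From /n/ at 6 leftward: 5 /u/ → [+nasal]; 4 /f/ blocks.
From /n/ at 12 leftward: 11 /x/ transparent; 10 /e/ → [+nasal]; 9 /f/ blocks.
From /n/ at 14 leftward: 13 /x/ transparent; 12 /n/ is itself a trigger — this domain ends here.
Targets with no active source: positions 1 15 stay [-nasal].

5 6 10 12 14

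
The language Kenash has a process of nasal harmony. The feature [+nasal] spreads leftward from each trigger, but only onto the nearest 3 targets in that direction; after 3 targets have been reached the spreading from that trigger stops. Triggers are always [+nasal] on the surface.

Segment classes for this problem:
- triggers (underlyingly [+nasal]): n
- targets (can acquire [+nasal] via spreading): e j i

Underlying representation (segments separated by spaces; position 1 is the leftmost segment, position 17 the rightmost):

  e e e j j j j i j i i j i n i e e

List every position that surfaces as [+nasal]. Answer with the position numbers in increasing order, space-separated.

11 12 13 14

From /n/ at 14 leftward: 13 /i/ → [+nasal]; 12 /j/ → [+nasal]; 11 /i/ → [+nasal]; bound reached.
Targets with no active source: positions 1 2 3 4 5 6 7 8 9 10 15 16 17 stay [-nasal].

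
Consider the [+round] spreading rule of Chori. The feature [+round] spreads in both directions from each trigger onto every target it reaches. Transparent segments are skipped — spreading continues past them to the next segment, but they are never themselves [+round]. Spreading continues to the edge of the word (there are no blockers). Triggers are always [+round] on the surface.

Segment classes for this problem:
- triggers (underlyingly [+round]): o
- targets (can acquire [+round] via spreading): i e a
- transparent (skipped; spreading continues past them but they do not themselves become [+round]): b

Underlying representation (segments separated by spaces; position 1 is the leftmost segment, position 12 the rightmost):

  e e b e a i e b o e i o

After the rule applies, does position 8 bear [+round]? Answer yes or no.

From /o/ at 9 rightward: 10 /e/ → [+round]; 11 /i/ → [+round]; 12 /o/ is itself a trigger — this domain ends here.
From /o/ at 9 leftward: 8 /b/ transparent; 7 /e/ → [+round]; 6 /i/ → [+round]; 5 /a/ → [+round]; 4 /e/ → [+round]; 3 /b/ transparent; 2 /e/ → [+round]; 1 /e/ → [+round]; word edge.
From /o/ at 12 rightward: word edge.
From /o/ at 12 leftward: 11 /i/ → [+round]; 10 /e/ → [+round]; 9 /o/ is itself a trigger — this domain ends here.
[+round] positions on the surface: 1 2 4 5 6 7 9 10 11 12.

no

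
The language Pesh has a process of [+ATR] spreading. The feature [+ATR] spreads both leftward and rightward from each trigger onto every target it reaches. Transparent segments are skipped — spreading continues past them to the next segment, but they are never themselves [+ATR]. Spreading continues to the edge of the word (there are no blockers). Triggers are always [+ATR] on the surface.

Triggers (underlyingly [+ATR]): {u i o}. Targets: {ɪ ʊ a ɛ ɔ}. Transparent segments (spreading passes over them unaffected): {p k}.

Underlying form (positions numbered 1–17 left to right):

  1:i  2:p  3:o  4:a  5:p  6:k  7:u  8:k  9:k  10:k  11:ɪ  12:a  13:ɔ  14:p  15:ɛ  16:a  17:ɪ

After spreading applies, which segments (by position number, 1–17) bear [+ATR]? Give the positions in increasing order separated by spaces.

1 3 4 7 11 12 13 15 16 17

From /i/ at 1 rightward: 2 /p/ transparent; 3 /o/ is itself a trigger — this domain ends here.
From /i/ at 1 leftward: word edge.
From /o/ at 3 rightward: 4 /a/ → [+ATR]; 5 /p/ transparent; 6 /k/ transparent; 7 /u/ is itself a trigger — this domain ends here.
From /o/ at 3 leftward: 2 /p/ transparent; 1 /i/ is itself a trigger — this domain ends here.
From /u/ at 7 rightward: 8 /k/ transparent; 9 /k/ transparent; 10 /k/ transparent; 11 /ɪ/ → [+ATR]; 12 /a/ → [+ATR]; 13 /ɔ/ → [+ATR]; 14 /p/ transparent; 15 /ɛ/ → [+ATR]; 16 /a/ → [+ATR]; 17 /ɪ/ → [+ATR]; word edge.
From /u/ at 7 leftward: 6 /k/ transparent; 5 /p/ transparent; 4 /a/ → [+ATR]; 3 /o/ is itself a trigger — this domain ends here.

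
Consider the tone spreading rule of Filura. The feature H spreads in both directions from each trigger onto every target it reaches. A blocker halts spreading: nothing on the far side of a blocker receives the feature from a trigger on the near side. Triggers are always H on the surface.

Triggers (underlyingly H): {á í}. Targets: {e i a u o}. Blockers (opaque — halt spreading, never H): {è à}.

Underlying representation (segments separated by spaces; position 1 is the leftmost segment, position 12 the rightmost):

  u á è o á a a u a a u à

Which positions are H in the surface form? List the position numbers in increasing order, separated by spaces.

From /á/ at 2 rightward: 3 /è/ blocks.
From /á/ at 2 leftward: 1 /u/ → H; word edge.
From /á/ at 5 rightward: 6 /a/ → H; 7 /a/ → H; 8 /u/ → H; 9 /a/ → H; 10 /a/ → H; 11 /u/ → H; 12 /à/ blocks.
From /á/ at 5 leftward: 4 /o/ → H; 3 /è/ blocks.

1 2 4 5 6 7 8 9 10 11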